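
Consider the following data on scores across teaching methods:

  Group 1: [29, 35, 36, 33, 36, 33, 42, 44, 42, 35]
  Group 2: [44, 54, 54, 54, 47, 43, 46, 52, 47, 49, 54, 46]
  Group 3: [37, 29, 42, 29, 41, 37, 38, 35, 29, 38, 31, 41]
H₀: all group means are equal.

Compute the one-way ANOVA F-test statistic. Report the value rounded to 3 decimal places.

Group means [36.50, 49.17, 35.58], grand mean 40.647
SSB = Σnᵢ(x̄ᵢ−x̄)² = 1350.681; SSW = ΣΣ(x−x̄ᵢ)² = 665.083
MSB = 1350.681/2 = 675.3407; MSW = 665.083/31 = 21.4543
F = MSB/MSW = 31.4781
df = (2, 31)

test statistic = 31.478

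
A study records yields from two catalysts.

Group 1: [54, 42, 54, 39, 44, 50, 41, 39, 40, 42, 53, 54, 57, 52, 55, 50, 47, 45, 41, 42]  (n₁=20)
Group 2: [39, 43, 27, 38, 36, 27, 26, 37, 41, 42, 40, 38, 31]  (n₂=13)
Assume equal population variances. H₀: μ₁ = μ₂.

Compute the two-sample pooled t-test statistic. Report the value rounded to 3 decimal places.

x̄₁=47.050, s₁=6.186, n₁=20
x̄₂=35.769, s₂=5.988, n₂=13
s_p² = [19·6.186² + 12·5.988²]/31 = 37.3309
SE = √(s_p²·(1/20+1/13)) = 2.1767
t = (47.050−35.769)/2.1767 = 5.1824
df = 31

test statistic = 5.182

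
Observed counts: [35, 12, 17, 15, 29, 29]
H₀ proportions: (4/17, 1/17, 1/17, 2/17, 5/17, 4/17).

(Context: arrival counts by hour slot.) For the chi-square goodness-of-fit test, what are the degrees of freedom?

df = k − 1 = 6 − 1 = 5

degrees of freedom = 5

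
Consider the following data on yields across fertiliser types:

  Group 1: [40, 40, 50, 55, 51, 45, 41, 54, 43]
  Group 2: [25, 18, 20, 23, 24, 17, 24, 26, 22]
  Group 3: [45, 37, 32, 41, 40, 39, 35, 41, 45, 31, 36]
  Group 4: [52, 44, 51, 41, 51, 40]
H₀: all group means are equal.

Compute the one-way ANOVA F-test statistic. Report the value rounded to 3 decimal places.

test statistic = 47.133

Group means [46.56, 22.11, 38.36, 46.50], grand mean 37.686
SSB = Σnᵢ(x̄ᵢ−x̄)² = 3362.386; SSW = ΣΣ(x−x̄ᵢ)² = 737.157
MSB = 3362.386/3 = 1120.7954; MSW = 737.157/31 = 23.7792
F = MSB/MSW = 47.1333
df = (3, 31)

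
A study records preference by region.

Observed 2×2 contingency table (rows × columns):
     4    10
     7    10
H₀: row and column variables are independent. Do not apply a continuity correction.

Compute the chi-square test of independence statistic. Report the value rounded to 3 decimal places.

Row totals [14, 17], col totals [11, 20], n=31
χ² = (4−4.97)²/4.97 + (10−9.03)²/9.03 + (7−6.03)²/6.03 + (10−10.97)²/10.97 = 0.5328
df = 1

test statistic = 0.533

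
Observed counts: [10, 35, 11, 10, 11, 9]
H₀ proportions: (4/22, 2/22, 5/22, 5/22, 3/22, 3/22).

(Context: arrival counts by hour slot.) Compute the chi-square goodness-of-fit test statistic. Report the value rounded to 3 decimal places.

test statistic = 105.613

n = 86; E_i = n·p_i = [15.64, 7.82, 19.55, 19.55, 11.73, 11.73]
χ² = (10−15.64)²/15.64 + (35−7.82)²/7.82 + (11−19.55)²/19.55 + (10−19.55)²/19.55 + (11−11.73)²/11.73 + (9−11.73)²/11.73 = 105.6132
df = 5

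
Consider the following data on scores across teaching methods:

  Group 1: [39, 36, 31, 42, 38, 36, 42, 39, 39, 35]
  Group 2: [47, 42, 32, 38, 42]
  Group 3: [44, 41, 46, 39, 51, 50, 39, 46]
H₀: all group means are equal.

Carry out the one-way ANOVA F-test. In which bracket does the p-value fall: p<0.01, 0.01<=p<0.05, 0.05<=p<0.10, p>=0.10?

Group means [37.70, 40.20, 44.50], grand mean 40.609
SSB = Σnᵢ(x̄ᵢ−x̄)² = 206.578; SSW = ΣΣ(x−x̄ᵢ)² = 374.900
MSB = 206.578/2 = 103.2891; MSW = 374.900/20 = 18.7450
F = MSB/MSW = 5.5102
df = (2, 20)
p-value (upper-tail) = 0.01241
→ bracket: 0.01<=p<0.05

p-value bracket: 0.01<=p<0.05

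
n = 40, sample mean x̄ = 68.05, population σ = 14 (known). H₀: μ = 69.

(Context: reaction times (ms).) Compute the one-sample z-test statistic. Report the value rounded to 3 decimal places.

test statistic = -0.429

SE = σ/√n = 14/√40 = 2.2136
z = (x̄−μ₀)/SE = (68.05−69)/2.2136 = -0.4292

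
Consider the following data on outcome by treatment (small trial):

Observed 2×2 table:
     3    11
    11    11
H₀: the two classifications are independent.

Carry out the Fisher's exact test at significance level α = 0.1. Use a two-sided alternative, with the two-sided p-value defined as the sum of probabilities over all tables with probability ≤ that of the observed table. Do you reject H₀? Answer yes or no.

Margins: r₁=14, r₂=22, c₁=14, c₂=22, n=36
p_obs = C(14,3)·C(22,11)/C(36,14); sum pmf over tables with pmf ≤ p_obs
p-value (two-sided) = 0.16005
At α=0.1: p ≥ α → fail to reject H₀

reject H₀: no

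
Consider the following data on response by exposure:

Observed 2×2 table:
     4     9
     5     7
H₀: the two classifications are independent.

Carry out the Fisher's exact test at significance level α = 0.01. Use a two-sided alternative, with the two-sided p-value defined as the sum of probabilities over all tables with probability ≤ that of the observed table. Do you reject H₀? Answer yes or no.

Margins: r₁=13, r₂=12, c₁=9, c₂=16, n=25
p_obs = C(13,4)·C(12,5)/C(25,9); sum pmf over tables with pmf ≤ p_obs
p-value (two-sided) = 0.68817
At α=0.01: p ≥ α → fail to reject H₀

reject H₀: no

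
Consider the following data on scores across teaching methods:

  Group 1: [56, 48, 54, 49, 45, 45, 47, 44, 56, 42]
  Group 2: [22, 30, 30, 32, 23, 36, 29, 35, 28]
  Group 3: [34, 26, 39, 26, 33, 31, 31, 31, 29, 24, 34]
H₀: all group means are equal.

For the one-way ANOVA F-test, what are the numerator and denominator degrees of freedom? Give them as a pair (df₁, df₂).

k = 3 groups, N = 30 total
df = (k−1, N−k) = (3−1, 30−3) = (2, 27)

degrees of freedom = [2, 27]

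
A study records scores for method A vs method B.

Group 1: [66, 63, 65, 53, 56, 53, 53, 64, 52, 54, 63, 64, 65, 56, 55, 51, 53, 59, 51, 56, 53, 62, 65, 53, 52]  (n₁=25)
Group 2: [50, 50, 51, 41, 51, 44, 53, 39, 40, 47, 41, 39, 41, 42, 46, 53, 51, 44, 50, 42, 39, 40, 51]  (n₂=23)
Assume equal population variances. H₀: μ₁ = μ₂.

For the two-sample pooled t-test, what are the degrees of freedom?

degrees of freedom = 46

df = n₁ + n₂ − 2 = 25 + 23 − 2 = 46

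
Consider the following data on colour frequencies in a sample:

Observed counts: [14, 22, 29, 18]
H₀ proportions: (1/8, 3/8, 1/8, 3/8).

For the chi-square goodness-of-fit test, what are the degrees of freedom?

degrees of freedom = 3

df = k − 1 = 4 − 1 = 3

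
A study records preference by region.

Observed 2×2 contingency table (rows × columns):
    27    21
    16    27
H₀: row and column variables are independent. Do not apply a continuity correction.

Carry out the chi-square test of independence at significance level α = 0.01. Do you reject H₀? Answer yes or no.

Row totals [48, 43], col totals [43, 48], n=91
χ² = (27−22.68)²/22.68 + (21−25.32)²/25.32 + (16−20.32)²/20.32 + (27−22.68)²/22.68 = 3.2992
df = 1
p-value (upper-tail) = 0.06931
At α=0.01: p ≥ α → fail to reject H₀

reject H₀: no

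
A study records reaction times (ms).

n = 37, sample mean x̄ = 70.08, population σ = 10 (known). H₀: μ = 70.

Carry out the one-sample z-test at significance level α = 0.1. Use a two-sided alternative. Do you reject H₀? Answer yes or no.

SE = σ/√n = 10/√37 = 1.6440
z = (x̄−μ₀)/SE = (70.08−70)/1.6440 = 0.0487
p-value (two-sided) = 0.96119
At α=0.1: p ≥ α → fail to reject H₀

reject H₀: no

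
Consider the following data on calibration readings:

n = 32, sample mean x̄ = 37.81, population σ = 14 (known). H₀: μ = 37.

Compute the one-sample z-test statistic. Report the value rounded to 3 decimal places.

test statistic = 0.327

SE = σ/√n = 14/√32 = 2.4749
z = (x̄−μ₀)/SE = (37.81−37)/2.4749 = 0.3273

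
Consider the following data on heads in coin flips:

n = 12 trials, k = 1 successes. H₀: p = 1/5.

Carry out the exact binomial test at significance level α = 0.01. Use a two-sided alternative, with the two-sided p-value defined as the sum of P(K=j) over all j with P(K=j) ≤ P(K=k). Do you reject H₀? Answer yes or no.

reject H₀: no

Exact binomial: n=12, k=1, p₀=1/5=0.2000
P(X=j) = C(n,j)·p₀^j·(1−p₀)^(n−j); p = Σ P(X=j) over j with P(X=j) ≤ P(X=1)
p-value (two-sided) = 0.48031
At α=0.01: p ≥ α → fail to reject H₀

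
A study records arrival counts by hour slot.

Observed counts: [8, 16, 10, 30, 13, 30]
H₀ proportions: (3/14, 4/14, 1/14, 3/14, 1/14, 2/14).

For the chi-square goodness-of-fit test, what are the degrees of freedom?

df = k − 1 = 6 − 1 = 5

degrees of freedom = 5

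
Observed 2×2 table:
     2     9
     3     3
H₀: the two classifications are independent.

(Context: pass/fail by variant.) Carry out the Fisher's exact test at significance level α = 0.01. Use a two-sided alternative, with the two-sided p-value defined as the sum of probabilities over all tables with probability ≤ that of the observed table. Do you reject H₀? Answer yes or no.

Margins: r₁=11, r₂=6, c₁=5, c₂=12, n=17
p_obs = C(11,2)·C(6,3)/C(17,5); sum pmf over tables with pmf ≤ p_obs
p-value (two-sided) = 0.28006
At α=0.01: p ≥ α → fail to reject H₀

reject H₀: no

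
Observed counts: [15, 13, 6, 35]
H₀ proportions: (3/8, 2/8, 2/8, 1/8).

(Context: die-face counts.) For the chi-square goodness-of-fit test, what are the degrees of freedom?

df = k − 1 = 4 − 1 = 3

degrees of freedom = 3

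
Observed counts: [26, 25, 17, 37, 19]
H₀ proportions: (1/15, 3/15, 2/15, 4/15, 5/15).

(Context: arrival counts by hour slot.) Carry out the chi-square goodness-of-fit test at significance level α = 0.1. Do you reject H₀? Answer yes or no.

reject H₀: yes

n = 124; E_i = n·p_i = [8.27, 24.80, 16.53, 33.07, 41.33]
χ² = (26−8.27)²/8.27 + (25−24.80)²/24.80 + (17−16.53)²/16.53 + (37−33.07)²/33.07 + (19−41.33)²/41.33 = 50.5907
df = 4
p-value (upper-tail) = 0.00000
At α=0.1: p < α → reject H₀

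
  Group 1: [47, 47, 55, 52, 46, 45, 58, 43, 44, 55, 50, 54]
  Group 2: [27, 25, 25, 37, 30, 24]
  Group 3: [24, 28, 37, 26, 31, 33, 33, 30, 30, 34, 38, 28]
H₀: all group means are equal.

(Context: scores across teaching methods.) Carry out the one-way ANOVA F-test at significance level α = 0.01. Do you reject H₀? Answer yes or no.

Group means [49.67, 28.00, 31.00], grand mean 37.867
SSB = Σnᵢ(x̄ᵢ−x̄)² = 2820.800; SSW = ΣΣ(x−x̄ᵢ)² = 592.667
MSB = 2820.800/2 = 1410.4000; MSW = 592.667/27 = 21.9506
F = MSB/MSW = 64.2533
df = (2, 27)
p-value (upper-tail) = 0.00000
At α=0.01: p < α → reject H₀

reject H₀: yes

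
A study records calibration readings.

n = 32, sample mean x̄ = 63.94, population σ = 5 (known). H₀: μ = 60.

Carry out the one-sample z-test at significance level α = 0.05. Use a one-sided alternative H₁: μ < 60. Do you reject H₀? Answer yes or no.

reject H₀: no

SE = σ/√n = 5/√32 = 0.8839
z = (x̄−μ₀)/SE = (63.94−60)/0.8839 = 4.4576
p-value (one-sided, H₁ less) = 1.00000
At α=0.05: p ≥ α → fail to reject H₀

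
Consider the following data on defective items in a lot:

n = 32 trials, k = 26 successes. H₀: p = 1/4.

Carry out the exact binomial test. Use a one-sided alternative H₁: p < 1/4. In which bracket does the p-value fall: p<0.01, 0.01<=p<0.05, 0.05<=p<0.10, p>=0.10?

Exact binomial: n=32, k=26, p₀=1/4=0.2500
P(X≤26) from Σ C(n,i)·p₀^i·(1−p₀)^(n−i)
p-value (one-sided, H₁ less) = 1.00000
→ bracket: p>=0.10

p-value bracket: p>=0.10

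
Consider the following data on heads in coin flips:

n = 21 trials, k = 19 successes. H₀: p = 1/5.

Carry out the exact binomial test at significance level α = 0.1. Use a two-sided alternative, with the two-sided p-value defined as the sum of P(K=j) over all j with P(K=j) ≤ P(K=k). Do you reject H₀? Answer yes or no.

Exact binomial: n=21, k=19, p₀=1/5=0.2000
P(X=j) = C(n,j)·p₀^j·(1−p₀)^(n−j); p = Σ P(X=j) over j with P(X=j) ≤ P(X=19)
p-value (two-sided) = 0.00000
At α=0.1: p < α → reject H₀

reject H₀: yes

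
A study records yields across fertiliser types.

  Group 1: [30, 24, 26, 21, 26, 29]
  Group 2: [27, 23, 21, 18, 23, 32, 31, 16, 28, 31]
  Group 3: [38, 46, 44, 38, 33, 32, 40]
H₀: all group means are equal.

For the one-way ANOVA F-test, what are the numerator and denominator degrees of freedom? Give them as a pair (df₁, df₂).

k = 3 groups, N = 23 total
df = (k−1, N−k) = (3−1, 23−3) = (2, 20)

degrees of freedom = [2, 20]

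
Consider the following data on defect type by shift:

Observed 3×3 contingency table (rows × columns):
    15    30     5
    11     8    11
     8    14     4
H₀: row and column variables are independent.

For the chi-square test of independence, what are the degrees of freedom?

degrees of freedom = 4

df = (r−1)(c−1) = (3−1)·(3−1) = 4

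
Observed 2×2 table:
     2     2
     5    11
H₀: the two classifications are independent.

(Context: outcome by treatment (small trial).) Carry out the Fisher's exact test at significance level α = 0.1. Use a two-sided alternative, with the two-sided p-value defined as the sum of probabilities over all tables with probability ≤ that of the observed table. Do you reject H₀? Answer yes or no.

reject H₀: no

Margins: r₁=4, r₂=16, c₁=7, c₂=13, n=20
p_obs = C(4,2)·C(16,5)/C(20,7); sum pmf over tables with pmf ≤ p_obs
p-value (two-sided) = 0.58679
At α=0.1: p ≥ α → fail to reject H₀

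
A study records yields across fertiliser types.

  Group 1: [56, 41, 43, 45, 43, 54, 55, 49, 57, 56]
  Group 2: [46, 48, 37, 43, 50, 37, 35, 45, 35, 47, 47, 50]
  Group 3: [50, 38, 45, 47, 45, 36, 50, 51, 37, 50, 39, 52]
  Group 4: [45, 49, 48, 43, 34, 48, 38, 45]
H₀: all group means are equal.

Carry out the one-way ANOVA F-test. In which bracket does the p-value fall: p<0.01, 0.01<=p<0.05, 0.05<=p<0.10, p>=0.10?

Group means [49.90, 43.33, 45.00, 43.75], grand mean 45.452
SSB = Σnᵢ(x̄ᵢ−x̄)² = 277.338; SSW = ΣΣ(x−x̄ᵢ)² = 1323.067
MSB = 277.338/3 = 92.4460; MSW = 1323.067/38 = 34.8175
F = MSB/MSW = 2.6552
df = (3, 38)
p-value (upper-tail) = 0.06225
→ bracket: 0.05<=p<0.10

p-value bracket: 0.05<=p<0.10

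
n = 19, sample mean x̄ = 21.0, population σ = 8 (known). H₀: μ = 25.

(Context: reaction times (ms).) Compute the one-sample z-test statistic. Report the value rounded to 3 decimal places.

SE = σ/√n = 8/√19 = 1.8353
z = (x̄−μ₀)/SE = (21.0−25)/1.8353 = -2.1794

test statistic = -2.179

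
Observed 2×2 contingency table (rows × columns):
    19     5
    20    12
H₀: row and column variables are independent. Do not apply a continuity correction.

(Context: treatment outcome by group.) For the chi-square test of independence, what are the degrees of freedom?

degrees of freedom = 1

df = (r−1)(c−1) = (2−1)·(2−1) = 1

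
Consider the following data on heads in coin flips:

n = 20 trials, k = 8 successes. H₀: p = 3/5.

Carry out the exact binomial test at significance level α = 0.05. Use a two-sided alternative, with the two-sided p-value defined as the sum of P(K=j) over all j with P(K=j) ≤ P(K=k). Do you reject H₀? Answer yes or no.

Exact binomial: n=20, k=8, p₀=3/5=0.6000
P(X=j) = C(n,j)·p₀^j·(1−p₀)^(n−j); p = Σ P(X=j) over j with P(X=j) ≤ P(X=8)
p-value (two-sided) = 0.10748
At α=0.05: p ≥ α → fail to reject H₀

reject H₀: no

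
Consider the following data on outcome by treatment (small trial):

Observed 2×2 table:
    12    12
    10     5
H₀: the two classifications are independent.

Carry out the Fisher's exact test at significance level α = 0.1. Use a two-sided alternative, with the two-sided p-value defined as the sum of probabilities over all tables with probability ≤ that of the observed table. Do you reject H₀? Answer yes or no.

reject H₀: no

Margins: r₁=24, r₂=15, c₁=22, c₂=17, n=39
p_obs = C(24,12)·C(15,10)/C(39,22); sum pmf over tables with pmf ≤ p_obs
p-value (two-sided) = 0.34287
At α=0.1: p ≥ α → fail to reject H₀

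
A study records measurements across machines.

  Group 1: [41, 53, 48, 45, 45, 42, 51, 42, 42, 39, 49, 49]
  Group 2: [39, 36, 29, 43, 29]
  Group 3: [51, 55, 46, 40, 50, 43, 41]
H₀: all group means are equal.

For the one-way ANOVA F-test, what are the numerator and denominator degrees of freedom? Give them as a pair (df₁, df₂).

degrees of freedom = [2, 21]

k = 3 groups, N = 24 total
df = (k−1, N−k) = (3−1, 24−3) = (2, 21)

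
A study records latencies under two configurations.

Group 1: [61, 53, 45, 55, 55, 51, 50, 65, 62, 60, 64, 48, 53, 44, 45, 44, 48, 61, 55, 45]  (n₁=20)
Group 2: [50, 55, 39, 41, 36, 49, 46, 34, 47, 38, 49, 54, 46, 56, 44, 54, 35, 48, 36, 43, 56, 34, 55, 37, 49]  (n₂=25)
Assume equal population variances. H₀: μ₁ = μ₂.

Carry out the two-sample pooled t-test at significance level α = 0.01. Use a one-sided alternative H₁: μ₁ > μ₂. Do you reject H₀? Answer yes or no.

x̄₁=53.200, s₁=7.076, n₁=20
x̄₂=45.240, s₂=7.540, n₂=25
s_p² = [19·7.076² + 24·7.540²]/43 = 53.8549
SE = √(s_p²·(1/20+1/25)) = 2.2016
t = (53.200−45.240)/2.2016 = 3.6156
df = 43
p-value (one-sided, H₁ greater) = 0.00039
At α=0.01: p < α → reject H₀

reject H₀: yes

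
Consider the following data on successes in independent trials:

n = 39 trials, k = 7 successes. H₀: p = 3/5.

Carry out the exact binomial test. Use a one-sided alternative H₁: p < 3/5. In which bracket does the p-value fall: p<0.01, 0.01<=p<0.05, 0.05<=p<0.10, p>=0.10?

Exact binomial: n=39, k=7, p₀=3/5=0.6000
P(X≤7) from Σ C(n,i)·p₀^i·(1−p₀)^(n−i)
p-value (one-sided, H₁ less) = 0.00000
→ bracket: p<0.01

p-value bracket: p<0.01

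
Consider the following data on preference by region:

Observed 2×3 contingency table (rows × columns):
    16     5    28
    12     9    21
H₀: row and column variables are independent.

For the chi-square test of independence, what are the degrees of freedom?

df = (r−1)(c−1) = (2−1)·(3−1) = 2

degrees of freedom = 2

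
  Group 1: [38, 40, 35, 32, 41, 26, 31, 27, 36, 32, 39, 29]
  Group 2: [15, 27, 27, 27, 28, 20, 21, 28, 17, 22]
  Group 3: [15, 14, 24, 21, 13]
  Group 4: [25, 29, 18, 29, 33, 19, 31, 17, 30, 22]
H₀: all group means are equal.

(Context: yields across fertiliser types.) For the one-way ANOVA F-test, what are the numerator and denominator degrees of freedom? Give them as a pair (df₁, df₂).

degrees of freedom = [3, 33]

k = 4 groups, N = 37 total
df = (k−1, N−k) = (4−1, 37−4) = (3, 33)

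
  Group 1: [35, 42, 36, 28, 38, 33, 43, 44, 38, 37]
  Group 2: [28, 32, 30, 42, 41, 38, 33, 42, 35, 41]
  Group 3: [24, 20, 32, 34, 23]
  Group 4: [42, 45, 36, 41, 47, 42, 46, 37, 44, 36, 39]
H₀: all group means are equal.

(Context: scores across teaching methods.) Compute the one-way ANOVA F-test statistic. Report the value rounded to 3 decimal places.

Group means [37.40, 36.20, 26.60, 41.36], grand mean 36.778
SSB = Σnᵢ(x̄ᵢ−x̄)² = 756.477; SSW = ΣΣ(x−x̄ᵢ)² = 767.745
MSB = 756.477/3 = 252.1589; MSW = 767.745/32 = 23.9920
F = MSB/MSW = 10.5101
df = (3, 32)

test statistic = 10.510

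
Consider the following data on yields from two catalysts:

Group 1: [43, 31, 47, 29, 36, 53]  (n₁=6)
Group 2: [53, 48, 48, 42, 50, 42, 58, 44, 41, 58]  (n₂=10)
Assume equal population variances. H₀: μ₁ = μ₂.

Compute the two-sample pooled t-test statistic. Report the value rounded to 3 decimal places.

x̄₁=39.833, s₁=9.432, n₁=6
x̄₂=48.400, s₂=6.363, n₂=10
s_p² = [5·9.432² + 9·6.363²]/14 = 57.8024
SE = √(s_p²·(1/6+1/10)) = 3.9261
t = (39.833−48.400)/3.9261 = -2.1820
df = 14

test statistic = -2.182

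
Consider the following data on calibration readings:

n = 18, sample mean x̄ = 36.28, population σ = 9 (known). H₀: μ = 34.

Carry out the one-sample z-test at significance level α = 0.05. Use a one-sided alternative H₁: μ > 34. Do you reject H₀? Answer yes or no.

SE = σ/√n = 9/√18 = 2.1213
z = (x̄−μ₀)/SE = (36.28−34)/2.1213 = 1.0748
p-value (one-sided, H₁ greater) = 0.14123
At α=0.05: p ≥ α → fail to reject H₀

reject H₀: no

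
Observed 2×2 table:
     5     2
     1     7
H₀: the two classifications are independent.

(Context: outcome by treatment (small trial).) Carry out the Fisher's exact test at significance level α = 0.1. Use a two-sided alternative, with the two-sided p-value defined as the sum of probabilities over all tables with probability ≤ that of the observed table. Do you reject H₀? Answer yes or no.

Margins: r₁=7, r₂=8, c₁=6, c₂=9, n=15
p_obs = C(7,5)·C(8,1)/C(15,6); sum pmf over tables with pmf ≤ p_obs
p-value (two-sided) = 0.04056
At α=0.1: p < α → reject H₀

reject H₀: yes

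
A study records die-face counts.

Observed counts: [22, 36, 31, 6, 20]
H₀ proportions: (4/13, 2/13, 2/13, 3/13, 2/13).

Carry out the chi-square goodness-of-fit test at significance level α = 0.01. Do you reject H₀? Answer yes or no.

reject H₀: yes

n = 115; E_i = n·p_i = [35.38, 17.69, 17.69, 26.54, 17.69]
χ² = (22−35.38)²/35.38 + (36−17.69)²/17.69 + (31−17.69)²/17.69 + (6−26.54)²/26.54 + (20−17.69)²/17.69 = 50.2130
df = 4
p-value (upper-tail) = 0.00000
At α=0.01: p < α → reject H₀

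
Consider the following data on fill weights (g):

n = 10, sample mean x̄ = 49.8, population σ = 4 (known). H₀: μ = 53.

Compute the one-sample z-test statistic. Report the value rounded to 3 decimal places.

test statistic = -2.530

SE = σ/√n = 4/√10 = 1.2649
z = (x̄−μ₀)/SE = (49.8−53)/1.2649 = -2.5298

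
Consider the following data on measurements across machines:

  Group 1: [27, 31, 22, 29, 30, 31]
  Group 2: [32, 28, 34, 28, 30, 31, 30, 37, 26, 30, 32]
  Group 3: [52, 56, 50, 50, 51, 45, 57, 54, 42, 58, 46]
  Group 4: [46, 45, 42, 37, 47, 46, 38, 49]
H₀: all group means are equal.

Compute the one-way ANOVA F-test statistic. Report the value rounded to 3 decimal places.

test statistic = 62.277

Group means [28.33, 30.73, 51.00, 43.75], grand mean 39.417
SSB = Σnᵢ(x̄ᵢ−x̄)² = 3193.735; SSW = ΣΣ(x−x̄ᵢ)² = 547.015
MSB = 3193.735/3 = 1064.5783; MSW = 547.015/32 = 17.0942
F = MSB/MSW = 62.2771
df = (3, 32)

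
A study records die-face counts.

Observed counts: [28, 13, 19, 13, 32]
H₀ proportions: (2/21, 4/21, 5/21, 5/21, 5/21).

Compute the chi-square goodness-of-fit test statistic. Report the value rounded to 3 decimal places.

n = 105; E_i = n·p_i = [10.00, 20.00, 25.00, 25.00, 25.00]
χ² = (28−10.00)²/10.00 + (13−20.00)²/20.00 + (19−25.00)²/25.00 + (13−25.00)²/25.00 + (32−25.00)²/25.00 = 44.0100
df = 4

test statistic = 44.010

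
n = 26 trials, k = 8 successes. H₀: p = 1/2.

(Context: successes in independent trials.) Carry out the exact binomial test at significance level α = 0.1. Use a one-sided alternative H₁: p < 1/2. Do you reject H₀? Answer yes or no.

reject H₀: yes

Exact binomial: n=26, k=8, p₀=1/2=0.5000
P(X≤8) from Σ C(n,i)·p₀^i·(1−p₀)^(n−i)
p-value (one-sided, H₁ less) = 0.03776
At α=0.1: p < α → reject H₀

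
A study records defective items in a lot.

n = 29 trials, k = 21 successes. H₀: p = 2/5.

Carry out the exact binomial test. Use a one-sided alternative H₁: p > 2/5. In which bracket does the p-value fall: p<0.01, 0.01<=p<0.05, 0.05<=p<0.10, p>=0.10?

Exact binomial: n=29, k=21, p₀=2/5=0.4000
P(X≥21) from Σ C(n,i)·p₀^i·(1−p₀)^(n−i)
p-value (one-sided, H₁ greater) = 0.00041
→ bracket: p<0.01

p-value bracket: p<0.01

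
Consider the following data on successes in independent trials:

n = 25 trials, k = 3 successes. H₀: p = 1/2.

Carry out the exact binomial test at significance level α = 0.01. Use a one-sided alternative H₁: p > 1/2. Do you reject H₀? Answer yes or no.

Exact binomial: n=25, k=3, p₀=1/2=0.5000
P(X≥3) from Σ C(n,i)·p₀^i·(1−p₀)^(n−i)
p-value (one-sided, H₁ greater) = 0.99999
At α=0.01: p ≥ α → fail to reject H₀

reject H₀: no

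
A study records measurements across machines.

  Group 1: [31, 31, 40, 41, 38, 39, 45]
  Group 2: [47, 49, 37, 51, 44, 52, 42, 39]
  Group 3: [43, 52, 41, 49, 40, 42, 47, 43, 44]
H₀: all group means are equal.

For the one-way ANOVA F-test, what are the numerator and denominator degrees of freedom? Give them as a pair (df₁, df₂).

k = 3 groups, N = 24 total
df = (k−1, N−k) = (3−1, 24−3) = (2, 21)

degrees of freedom = [2, 21]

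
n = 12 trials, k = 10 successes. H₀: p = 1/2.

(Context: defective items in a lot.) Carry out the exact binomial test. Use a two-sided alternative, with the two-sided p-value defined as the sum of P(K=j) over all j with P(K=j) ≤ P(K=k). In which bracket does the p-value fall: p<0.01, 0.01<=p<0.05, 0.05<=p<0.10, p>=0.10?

Exact binomial: n=12, k=10, p₀=1/2=0.5000
P(X=j) = C(n,j)·p₀^j·(1−p₀)^(n−j); p = Σ P(X=j) over j with P(X=j) ≤ P(X=10)
p-value (two-sided) = 0.03857
→ bracket: 0.01<=p<0.05

p-value bracket: 0.01<=p<0.05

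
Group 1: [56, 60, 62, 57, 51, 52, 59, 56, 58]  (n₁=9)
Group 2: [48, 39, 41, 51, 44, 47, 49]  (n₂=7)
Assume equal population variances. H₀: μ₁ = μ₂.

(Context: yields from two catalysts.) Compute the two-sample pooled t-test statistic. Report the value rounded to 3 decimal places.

test statistic = 5.645

x̄₁=56.778, s₁=3.563, n₁=9
x̄₂=45.571, s₂=4.392, n₂=7
s_p² = [8·3.563² + 6·4.392²]/14 = 15.5193
SE = √(s_p²·(1/9+1/7)) = 1.9853
t = (56.778−45.571)/1.9853 = 5.6447
df = 14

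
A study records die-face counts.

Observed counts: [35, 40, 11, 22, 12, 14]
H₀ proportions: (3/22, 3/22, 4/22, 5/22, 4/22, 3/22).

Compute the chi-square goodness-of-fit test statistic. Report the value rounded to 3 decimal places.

n = 134; E_i = n·p_i = [18.27, 18.27, 24.36, 30.45, 24.36, 18.27]
χ² = (35−18.27)²/18.27 + (40−18.27)²/18.27 + (11−24.36)²/24.36 + (22−30.45)²/30.45 + (12−24.36)²/24.36 + (14−18.27)²/18.27 = 58.0978
df = 5

test statistic = 58.098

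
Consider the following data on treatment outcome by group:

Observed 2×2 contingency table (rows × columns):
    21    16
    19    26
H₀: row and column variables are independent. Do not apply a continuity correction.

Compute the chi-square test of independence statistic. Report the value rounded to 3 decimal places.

test statistic = 1.717

Row totals [37, 45], col totals [40, 42], n=82
χ² = (21−18.05)²/18.05 + (16−18.95)²/18.95 + (19−21.95)²/21.95 + (26−23.05)²/23.05 = 1.7168
df = 1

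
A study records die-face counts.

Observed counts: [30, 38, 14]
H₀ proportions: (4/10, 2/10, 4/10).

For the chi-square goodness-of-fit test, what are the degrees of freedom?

df = k − 1 = 3 − 1 = 2

degrees of freedom = 2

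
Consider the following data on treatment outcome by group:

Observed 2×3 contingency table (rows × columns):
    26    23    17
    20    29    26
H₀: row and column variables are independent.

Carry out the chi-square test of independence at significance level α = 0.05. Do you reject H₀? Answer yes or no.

Row totals [66, 75], col totals [46, 52, 43], n=141
χ² = (26−21.53)²/21.53 + (23−24.34)²/24.34 + (17−20.13)²/20.13 + (20−24.47)²/24.47 + (29−27.66)²/27.66 + (26−22.87)²/22.87 = 2.7956
df = 2
p-value (upper-tail) = 0.24715
At α=0.05: p ≥ α → fail to reject H₀

reject H₀: no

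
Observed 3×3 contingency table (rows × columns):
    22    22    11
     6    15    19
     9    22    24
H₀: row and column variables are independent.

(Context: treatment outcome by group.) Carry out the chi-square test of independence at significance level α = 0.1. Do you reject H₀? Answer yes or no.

reject H₀: yes

Row totals [55, 40, 55], col totals [37, 59, 54], n=150
χ² = (22−13.57)²/13.57 + (22−21.63)²/21.63 + (11−19.80)²/19.80 + (6−9.87)²/9.87 + (15−15.73)²/15.73 + (19−14.40)²/14.40 + (9−13.57)²/13.57 + (22−21.63)²/21.63 + (24−19.80)²/19.80 = 14.6129
df = 4
p-value (upper-tail) = 0.00558
At α=0.1: p < α → reject H₀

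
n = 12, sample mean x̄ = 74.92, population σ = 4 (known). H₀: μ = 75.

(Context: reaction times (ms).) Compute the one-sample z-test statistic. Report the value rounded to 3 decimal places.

SE = σ/√n = 4/√12 = 1.1547
z = (x̄−μ₀)/SE = (74.92−75)/1.1547 = -0.0693

test statistic = -0.069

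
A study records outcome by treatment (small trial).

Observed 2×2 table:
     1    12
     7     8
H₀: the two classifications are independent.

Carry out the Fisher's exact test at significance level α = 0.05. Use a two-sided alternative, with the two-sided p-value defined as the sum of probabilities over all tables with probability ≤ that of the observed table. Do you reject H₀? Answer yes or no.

reject H₀: yes

Margins: r₁=13, r₂=15, c₁=8, c₂=20, n=28
p_obs = C(13,1)·C(15,7)/C(28,8); sum pmf over tables with pmf ≤ p_obs
p-value (two-sided) = 0.03768
At α=0.05: p < α → reject H₀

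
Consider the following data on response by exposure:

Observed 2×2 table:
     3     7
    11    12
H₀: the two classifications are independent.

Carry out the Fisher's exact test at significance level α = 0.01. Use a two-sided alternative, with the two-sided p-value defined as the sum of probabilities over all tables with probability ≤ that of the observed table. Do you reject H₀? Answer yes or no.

Margins: r₁=10, r₂=23, c₁=14, c₂=19, n=33
p_obs = C(10,3)·C(23,11)/C(33,14); sum pmf over tables with pmf ≤ p_obs
p-value (two-sided) = 0.45508
At α=0.01: p ≥ α → fail to reject H₀

reject H₀: no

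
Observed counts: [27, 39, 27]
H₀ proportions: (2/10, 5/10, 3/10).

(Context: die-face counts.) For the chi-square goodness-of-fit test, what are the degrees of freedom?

df = k − 1 = 3 − 1 = 2

degrees of freedom = 2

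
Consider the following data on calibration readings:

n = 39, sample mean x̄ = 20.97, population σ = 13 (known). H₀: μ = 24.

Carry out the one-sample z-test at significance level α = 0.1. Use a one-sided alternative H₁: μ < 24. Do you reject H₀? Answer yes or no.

reject H₀: yes

SE = σ/√n = 13/√39 = 2.0817
z = (x̄−μ₀)/SE = (20.97−24)/2.0817 = -1.4556
p-value (one-sided, H₁ less) = 0.07276
At α=0.1: p < α → reject H₀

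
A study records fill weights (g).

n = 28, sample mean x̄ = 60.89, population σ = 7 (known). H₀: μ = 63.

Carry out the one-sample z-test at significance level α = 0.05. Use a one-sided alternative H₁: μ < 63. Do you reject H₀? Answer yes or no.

reject H₀: no

SE = σ/√n = 7/√28 = 1.3229
z = (x̄−μ₀)/SE = (60.89−63)/1.3229 = -1.5950
p-value (one-sided, H₁ less) = 0.05535
At α=0.05: p ≥ α → fail to reject H₀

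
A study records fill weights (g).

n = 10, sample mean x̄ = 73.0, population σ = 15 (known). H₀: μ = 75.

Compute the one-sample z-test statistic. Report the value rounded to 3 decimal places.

SE = σ/√n = 15/√10 = 4.7434
z = (x̄−μ₀)/SE = (73.0−75)/4.7434 = -0.4216

test statistic = -0.422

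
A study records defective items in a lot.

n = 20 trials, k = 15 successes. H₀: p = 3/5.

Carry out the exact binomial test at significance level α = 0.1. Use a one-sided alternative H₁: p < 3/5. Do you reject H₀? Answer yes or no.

Exact binomial: n=20, k=15, p₀=3/5=0.6000
P(X≤15) from Σ C(n,i)·p₀^i·(1−p₀)^(n−i)
p-value (one-sided, H₁ less) = 0.94905
At α=0.1: p ≥ α → fail to reject H₀

reject H₀: no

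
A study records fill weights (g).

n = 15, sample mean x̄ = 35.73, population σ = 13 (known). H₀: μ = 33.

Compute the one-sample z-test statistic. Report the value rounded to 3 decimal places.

SE = σ/√n = 13/√15 = 3.3566
z = (x̄−μ₀)/SE = (35.73−33)/3.3566 = 0.8133

test statistic = 0.813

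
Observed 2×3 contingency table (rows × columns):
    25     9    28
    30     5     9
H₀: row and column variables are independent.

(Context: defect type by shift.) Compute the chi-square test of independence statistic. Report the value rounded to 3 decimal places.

Row totals [62, 44], col totals [55, 14, 37], n=106
χ² = (25−32.17)²/32.17 + (9−8.19)²/8.19 + (28−21.64)²/21.64 + (30−22.83)²/22.83 + (5−5.81)²/5.81 + (9−15.36)²/15.36 = 8.5439
df = 2

test statistic = 8.544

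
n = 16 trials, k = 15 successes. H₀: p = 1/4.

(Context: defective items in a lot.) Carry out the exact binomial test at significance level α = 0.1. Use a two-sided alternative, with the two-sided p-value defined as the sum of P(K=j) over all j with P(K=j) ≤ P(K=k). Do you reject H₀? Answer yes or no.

Exact binomial: n=16, k=15, p₀=1/4=0.2500
P(X=j) = C(n,j)·p₀^j·(1−p₀)^(n−j); p = Σ P(X=j) over j with P(X=j) ≤ P(X=15)
p-value (two-sided) = 0.00000
At α=0.1: p < α → reject H₀

reject H₀: yes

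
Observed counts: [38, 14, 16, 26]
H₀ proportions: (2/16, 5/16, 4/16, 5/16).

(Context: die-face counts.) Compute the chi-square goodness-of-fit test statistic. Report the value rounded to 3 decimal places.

n = 94; E_i = n·p_i = [11.75, 29.38, 23.50, 29.38]
χ² = (38−11.75)²/11.75 + (14−29.38)²/29.38 + (16−23.50)²/23.50 + (26−29.38)²/29.38 = 69.4723
df = 3

test statistic = 69.472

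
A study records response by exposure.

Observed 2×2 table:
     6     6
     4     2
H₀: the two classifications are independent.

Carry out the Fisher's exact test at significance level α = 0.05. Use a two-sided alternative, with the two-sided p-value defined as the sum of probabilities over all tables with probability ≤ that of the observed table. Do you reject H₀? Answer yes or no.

Margins: r₁=12, r₂=6, c₁=10, c₂=8, n=18
p_obs = C(12,6)·C(6,4)/C(18,10); sum pmf over tables with pmf ≤ p_obs
p-value (two-sided) = 0.63801
At α=0.05: p ≥ α → fail to reject H₀

reject H₀: no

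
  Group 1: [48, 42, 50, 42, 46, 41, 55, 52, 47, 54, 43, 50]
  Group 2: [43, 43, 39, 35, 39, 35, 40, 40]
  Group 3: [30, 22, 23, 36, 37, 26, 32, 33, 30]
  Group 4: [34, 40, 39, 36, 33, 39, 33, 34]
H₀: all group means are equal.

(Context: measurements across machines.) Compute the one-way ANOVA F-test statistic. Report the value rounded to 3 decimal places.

test statistic = 30.443

Group means [47.50, 39.25, 29.89, 36.00], grand mean 38.946
SSB = Σnᵢ(x̄ᵢ−x̄)² = 1686.503; SSW = ΣΣ(x−x̄ᵢ)² = 609.389
MSB = 1686.503/3 = 562.1677; MSW = 609.389/33 = 18.4663
F = MSB/MSW = 30.4428
df = (3, 33)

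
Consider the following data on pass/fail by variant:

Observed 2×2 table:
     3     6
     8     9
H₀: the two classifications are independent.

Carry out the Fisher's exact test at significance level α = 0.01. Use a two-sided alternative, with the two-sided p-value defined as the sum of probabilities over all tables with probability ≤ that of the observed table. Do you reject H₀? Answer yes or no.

Margins: r₁=9, r₂=17, c₁=11, c₂=15, n=26
p_obs = C(9,3)·C(17,8)/C(26,11); sum pmf over tables with pmf ≤ p_obs
p-value (two-sided) = 0.68284
At α=0.01: p ≥ α → fail to reject H₀

reject H₀: no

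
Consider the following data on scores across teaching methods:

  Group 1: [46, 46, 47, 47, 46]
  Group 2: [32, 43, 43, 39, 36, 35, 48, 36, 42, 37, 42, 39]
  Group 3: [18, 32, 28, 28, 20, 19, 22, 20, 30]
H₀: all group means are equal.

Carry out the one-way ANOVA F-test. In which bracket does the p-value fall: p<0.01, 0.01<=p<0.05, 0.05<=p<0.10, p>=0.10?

p-value bracket: p<0.01

Group means [46.40, 39.33, 24.11], grand mean 35.423
SSB = Σnᵢ(x̄ᵢ−x̄)² = 1937.591; SSW = ΣΣ(x−x̄ᵢ)² = 446.756
MSB = 1937.591/2 = 968.7953; MSW = 446.756/23 = 19.4242
F = MSB/MSW = 49.8758
df = (2, 23)
p-value (upper-tail) = 0.00000
→ bracket: p<0.01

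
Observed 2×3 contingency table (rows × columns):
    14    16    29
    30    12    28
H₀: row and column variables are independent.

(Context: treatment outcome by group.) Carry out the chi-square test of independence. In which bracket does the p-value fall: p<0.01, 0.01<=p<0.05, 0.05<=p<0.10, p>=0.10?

p-value bracket: 0.05<=p<0.10

Row totals [59, 70], col totals [44, 28, 57], n=129
χ² = (14−20.12)²/20.12 + (16−12.81)²/12.81 + (29−26.07)²/26.07 + (30−23.88)²/23.88 + (12−15.19)²/15.19 + (28−30.93)²/30.93 = 5.5092
df = 2
p-value (upper-tail) = 0.06363
→ bracket: 0.05<=p<0.10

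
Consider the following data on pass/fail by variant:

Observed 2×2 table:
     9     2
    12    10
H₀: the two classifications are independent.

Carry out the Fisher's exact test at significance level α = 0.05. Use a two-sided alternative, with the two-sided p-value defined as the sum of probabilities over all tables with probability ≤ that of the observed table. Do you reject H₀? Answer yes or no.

Margins: r₁=11, r₂=22, c₁=21, c₂=12, n=33
p_obs = C(11,9)·C(22,12)/C(33,21); sum pmf over tables with pmf ≤ p_obs
p-value (two-sided) = 0.24922
At α=0.05: p ≥ α → fail to reject H₀

reject H₀: no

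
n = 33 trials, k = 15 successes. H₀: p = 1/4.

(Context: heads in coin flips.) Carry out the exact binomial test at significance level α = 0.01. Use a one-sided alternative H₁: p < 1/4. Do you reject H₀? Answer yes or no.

Exact binomial: n=33, k=15, p₀=1/4=0.2500
P(X≤15) from Σ C(n,i)·p₀^i·(1−p₀)^(n−i)
p-value (one-sided, H₁ less) = 0.99701
At α=0.01: p ≥ α → fail to reject H₀

reject H₀: no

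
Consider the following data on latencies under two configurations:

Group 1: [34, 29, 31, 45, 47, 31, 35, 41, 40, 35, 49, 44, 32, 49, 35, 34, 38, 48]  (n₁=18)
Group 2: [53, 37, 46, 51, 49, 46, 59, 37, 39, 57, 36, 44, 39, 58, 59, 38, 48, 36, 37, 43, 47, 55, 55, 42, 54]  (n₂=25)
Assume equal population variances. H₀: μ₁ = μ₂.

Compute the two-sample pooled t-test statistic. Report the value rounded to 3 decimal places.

test statistic = -3.382

x̄₁=38.722, s₁=6.798, n₁=18
x̄₂=46.600, s₂=8.016, n₂=25
s_p² = [17·6.798² + 24·8.016²]/41 = 56.7710
SE = √(s_p²·(1/18+1/25)) = 2.3291
t = (38.722−46.600)/2.3291 = -3.3823
df = 41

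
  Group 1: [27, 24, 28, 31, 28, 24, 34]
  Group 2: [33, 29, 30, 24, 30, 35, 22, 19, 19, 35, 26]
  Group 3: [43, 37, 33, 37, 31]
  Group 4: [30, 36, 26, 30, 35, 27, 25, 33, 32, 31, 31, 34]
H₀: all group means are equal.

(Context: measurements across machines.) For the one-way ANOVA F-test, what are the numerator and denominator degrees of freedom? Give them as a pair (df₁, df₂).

degrees of freedom = [3, 31]

k = 4 groups, N = 35 total
df = (k−1, N−k) = (4−1, 35−4) = (3, 31)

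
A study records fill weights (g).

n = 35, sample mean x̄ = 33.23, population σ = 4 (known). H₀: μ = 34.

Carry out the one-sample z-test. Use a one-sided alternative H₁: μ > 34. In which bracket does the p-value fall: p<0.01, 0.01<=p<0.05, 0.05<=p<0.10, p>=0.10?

SE = σ/√n = 4/√35 = 0.6761
z = (x̄−μ₀)/SE = (33.23−34)/0.6761 = -1.1388
p-value (one-sided, H₁ greater) = 0.87262
→ bracket: p>=0.10

p-value bracket: p>=0.10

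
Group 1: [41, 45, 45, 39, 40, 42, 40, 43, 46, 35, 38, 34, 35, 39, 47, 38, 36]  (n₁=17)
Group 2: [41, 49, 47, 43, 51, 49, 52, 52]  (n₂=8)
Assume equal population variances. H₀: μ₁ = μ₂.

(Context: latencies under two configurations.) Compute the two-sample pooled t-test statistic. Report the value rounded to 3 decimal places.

test statistic = -4.498

x̄₁=40.176, s₁=4.035, n₁=17
x̄₂=48.000, s₂=4.106, n₂=8
s_p² = [16·4.035² + 7·4.106²]/23 = 16.4552
SE = √(s_p²·(1/17+1/8)) = 1.7392
t = (40.176−48.000)/1.7392 = -4.4983
df = 23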